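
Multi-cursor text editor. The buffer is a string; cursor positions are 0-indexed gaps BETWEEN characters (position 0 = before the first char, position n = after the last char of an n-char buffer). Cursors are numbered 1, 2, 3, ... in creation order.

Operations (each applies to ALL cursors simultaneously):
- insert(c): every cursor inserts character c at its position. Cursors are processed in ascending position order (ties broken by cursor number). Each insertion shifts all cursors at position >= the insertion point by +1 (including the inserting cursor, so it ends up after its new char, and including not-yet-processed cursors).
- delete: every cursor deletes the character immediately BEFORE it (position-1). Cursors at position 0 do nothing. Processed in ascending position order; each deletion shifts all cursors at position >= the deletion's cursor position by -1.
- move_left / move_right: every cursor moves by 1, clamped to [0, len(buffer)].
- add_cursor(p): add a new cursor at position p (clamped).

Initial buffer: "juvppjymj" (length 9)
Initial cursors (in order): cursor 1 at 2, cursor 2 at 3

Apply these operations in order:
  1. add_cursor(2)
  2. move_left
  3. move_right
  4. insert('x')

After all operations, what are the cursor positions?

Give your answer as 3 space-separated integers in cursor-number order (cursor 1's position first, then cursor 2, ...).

After op 1 (add_cursor(2)): buffer="juvppjymj" (len 9), cursors c1@2 c3@2 c2@3, authorship .........
After op 2 (move_left): buffer="juvppjymj" (len 9), cursors c1@1 c3@1 c2@2, authorship .........
After op 3 (move_right): buffer="juvppjymj" (len 9), cursors c1@2 c3@2 c2@3, authorship .........
After op 4 (insert('x')): buffer="juxxvxppjymj" (len 12), cursors c1@4 c3@4 c2@6, authorship ..13.2......

Answer: 4 6 4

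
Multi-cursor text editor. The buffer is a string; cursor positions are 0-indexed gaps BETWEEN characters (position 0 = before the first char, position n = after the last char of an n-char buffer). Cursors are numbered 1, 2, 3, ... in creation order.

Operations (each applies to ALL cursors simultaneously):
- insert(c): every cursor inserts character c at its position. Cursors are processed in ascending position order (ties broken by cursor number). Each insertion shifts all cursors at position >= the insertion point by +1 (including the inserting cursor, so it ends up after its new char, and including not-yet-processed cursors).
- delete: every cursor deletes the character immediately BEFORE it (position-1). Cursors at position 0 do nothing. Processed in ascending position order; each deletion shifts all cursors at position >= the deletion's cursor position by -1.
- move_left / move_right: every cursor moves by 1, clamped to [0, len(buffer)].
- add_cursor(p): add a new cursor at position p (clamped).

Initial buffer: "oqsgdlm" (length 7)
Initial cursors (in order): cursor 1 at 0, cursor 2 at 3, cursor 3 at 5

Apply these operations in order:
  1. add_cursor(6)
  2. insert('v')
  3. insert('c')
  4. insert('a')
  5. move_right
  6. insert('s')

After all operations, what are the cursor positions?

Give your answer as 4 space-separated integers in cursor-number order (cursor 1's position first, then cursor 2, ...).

Answer: 5 12 18 23

Derivation:
After op 1 (add_cursor(6)): buffer="oqsgdlm" (len 7), cursors c1@0 c2@3 c3@5 c4@6, authorship .......
After op 2 (insert('v')): buffer="voqsvgdvlvm" (len 11), cursors c1@1 c2@5 c3@8 c4@10, authorship 1...2..3.4.
After op 3 (insert('c')): buffer="vcoqsvcgdvclvcm" (len 15), cursors c1@2 c2@7 c3@11 c4@14, authorship 11...22..33.44.
After op 4 (insert('a')): buffer="vcaoqsvcagdvcalvcam" (len 19), cursors c1@3 c2@9 c3@14 c4@18, authorship 111...222..333.444.
After op 5 (move_right): buffer="vcaoqsvcagdvcalvcam" (len 19), cursors c1@4 c2@10 c3@15 c4@19, authorship 111...222..333.444.
After op 6 (insert('s')): buffer="vcaosqsvcagsdvcalsvcams" (len 23), cursors c1@5 c2@12 c3@18 c4@23, authorship 111.1..222.2.333.3444.4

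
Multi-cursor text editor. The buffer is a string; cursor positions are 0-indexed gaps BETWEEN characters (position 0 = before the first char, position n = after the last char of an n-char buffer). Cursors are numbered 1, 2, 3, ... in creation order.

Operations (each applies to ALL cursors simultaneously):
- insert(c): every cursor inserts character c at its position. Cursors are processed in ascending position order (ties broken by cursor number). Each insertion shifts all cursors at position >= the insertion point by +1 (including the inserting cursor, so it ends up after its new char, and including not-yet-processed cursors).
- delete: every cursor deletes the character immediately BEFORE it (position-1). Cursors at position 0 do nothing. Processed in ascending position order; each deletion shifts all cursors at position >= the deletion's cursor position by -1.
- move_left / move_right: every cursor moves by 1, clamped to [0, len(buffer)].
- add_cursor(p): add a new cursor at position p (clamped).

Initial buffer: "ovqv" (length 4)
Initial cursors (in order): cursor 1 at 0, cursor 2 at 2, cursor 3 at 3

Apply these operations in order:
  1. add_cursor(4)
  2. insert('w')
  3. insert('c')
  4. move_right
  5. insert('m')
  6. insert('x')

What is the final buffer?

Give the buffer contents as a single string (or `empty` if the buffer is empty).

Answer: wcomxvwcqmxwcvmxwcmx

Derivation:
After op 1 (add_cursor(4)): buffer="ovqv" (len 4), cursors c1@0 c2@2 c3@3 c4@4, authorship ....
After op 2 (insert('w')): buffer="wovwqwvw" (len 8), cursors c1@1 c2@4 c3@6 c4@8, authorship 1..2.3.4
After op 3 (insert('c')): buffer="wcovwcqwcvwc" (len 12), cursors c1@2 c2@6 c3@9 c4@12, authorship 11..22.33.44
After op 4 (move_right): buffer="wcovwcqwcvwc" (len 12), cursors c1@3 c2@7 c3@10 c4@12, authorship 11..22.33.44
After op 5 (insert('m')): buffer="wcomvwcqmwcvmwcm" (len 16), cursors c1@4 c2@9 c3@13 c4@16, authorship 11.1.22.233.3444
After op 6 (insert('x')): buffer="wcomxvwcqmxwcvmxwcmx" (len 20), cursors c1@5 c2@11 c3@16 c4@20, authorship 11.11.22.2233.334444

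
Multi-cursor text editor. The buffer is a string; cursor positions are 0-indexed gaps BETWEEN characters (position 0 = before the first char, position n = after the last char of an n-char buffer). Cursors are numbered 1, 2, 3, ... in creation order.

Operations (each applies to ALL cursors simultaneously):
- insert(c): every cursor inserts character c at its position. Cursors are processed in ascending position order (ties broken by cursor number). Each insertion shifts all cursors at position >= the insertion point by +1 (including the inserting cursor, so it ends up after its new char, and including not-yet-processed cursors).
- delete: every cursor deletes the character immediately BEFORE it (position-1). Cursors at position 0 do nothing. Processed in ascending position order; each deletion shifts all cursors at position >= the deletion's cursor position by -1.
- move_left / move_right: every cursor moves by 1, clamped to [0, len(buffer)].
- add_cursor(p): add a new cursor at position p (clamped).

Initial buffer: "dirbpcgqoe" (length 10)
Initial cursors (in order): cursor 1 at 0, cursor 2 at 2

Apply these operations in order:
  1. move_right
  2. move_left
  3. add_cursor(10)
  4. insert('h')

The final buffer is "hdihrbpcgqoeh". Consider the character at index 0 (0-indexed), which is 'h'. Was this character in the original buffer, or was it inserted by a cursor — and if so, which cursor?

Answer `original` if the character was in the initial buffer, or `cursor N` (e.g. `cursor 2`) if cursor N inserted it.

Answer: cursor 1

Derivation:
After op 1 (move_right): buffer="dirbpcgqoe" (len 10), cursors c1@1 c2@3, authorship ..........
After op 2 (move_left): buffer="dirbpcgqoe" (len 10), cursors c1@0 c2@2, authorship ..........
After op 3 (add_cursor(10)): buffer="dirbpcgqoe" (len 10), cursors c1@0 c2@2 c3@10, authorship ..........
After op 4 (insert('h')): buffer="hdihrbpcgqoeh" (len 13), cursors c1@1 c2@4 c3@13, authorship 1..2........3
Authorship (.=original, N=cursor N): 1 . . 2 . . . . . . . . 3
Index 0: author = 1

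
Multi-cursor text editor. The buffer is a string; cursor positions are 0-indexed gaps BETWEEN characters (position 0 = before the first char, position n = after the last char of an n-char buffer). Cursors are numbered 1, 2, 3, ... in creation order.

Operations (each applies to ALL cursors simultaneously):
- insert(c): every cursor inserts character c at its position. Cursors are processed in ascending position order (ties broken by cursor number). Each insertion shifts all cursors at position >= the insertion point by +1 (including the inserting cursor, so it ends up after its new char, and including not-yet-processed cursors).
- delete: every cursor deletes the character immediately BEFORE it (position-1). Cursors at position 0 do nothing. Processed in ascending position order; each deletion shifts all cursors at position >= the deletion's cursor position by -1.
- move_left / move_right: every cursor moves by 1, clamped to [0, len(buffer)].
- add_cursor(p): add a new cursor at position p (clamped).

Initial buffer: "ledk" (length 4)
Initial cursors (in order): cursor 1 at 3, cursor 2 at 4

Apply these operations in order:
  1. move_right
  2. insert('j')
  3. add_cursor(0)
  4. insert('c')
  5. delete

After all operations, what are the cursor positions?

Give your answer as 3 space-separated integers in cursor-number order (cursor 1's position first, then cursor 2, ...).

After op 1 (move_right): buffer="ledk" (len 4), cursors c1@4 c2@4, authorship ....
After op 2 (insert('j')): buffer="ledkjj" (len 6), cursors c1@6 c2@6, authorship ....12
After op 3 (add_cursor(0)): buffer="ledkjj" (len 6), cursors c3@0 c1@6 c2@6, authorship ....12
After op 4 (insert('c')): buffer="cledkjjcc" (len 9), cursors c3@1 c1@9 c2@9, authorship 3....1212
After op 5 (delete): buffer="ledkjj" (len 6), cursors c3@0 c1@6 c2@6, authorship ....12

Answer: 6 6 0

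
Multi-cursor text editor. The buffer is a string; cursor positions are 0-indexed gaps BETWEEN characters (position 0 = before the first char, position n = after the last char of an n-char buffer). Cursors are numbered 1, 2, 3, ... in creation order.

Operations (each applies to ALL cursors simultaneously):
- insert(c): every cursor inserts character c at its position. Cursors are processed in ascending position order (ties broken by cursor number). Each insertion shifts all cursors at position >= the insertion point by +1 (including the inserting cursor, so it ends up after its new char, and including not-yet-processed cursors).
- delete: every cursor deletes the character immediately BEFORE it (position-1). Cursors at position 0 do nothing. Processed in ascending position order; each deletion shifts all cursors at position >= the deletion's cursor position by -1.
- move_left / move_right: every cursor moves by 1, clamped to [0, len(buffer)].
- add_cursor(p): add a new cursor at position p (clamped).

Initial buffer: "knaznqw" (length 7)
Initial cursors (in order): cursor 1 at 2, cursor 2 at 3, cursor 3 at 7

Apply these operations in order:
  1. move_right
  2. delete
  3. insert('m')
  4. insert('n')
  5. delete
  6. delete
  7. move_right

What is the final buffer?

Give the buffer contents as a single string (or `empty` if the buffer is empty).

After op 1 (move_right): buffer="knaznqw" (len 7), cursors c1@3 c2@4 c3@7, authorship .......
After op 2 (delete): buffer="knnq" (len 4), cursors c1@2 c2@2 c3@4, authorship ....
After op 3 (insert('m')): buffer="knmmnqm" (len 7), cursors c1@4 c2@4 c3@7, authorship ..12..3
After op 4 (insert('n')): buffer="knmmnnnqmn" (len 10), cursors c1@6 c2@6 c3@10, authorship ..1212..33
After op 5 (delete): buffer="knmmnqm" (len 7), cursors c1@4 c2@4 c3@7, authorship ..12..3
After op 6 (delete): buffer="knnq" (len 4), cursors c1@2 c2@2 c3@4, authorship ....
After op 7 (move_right): buffer="knnq" (len 4), cursors c1@3 c2@3 c3@4, authorship ....

Answer: knnq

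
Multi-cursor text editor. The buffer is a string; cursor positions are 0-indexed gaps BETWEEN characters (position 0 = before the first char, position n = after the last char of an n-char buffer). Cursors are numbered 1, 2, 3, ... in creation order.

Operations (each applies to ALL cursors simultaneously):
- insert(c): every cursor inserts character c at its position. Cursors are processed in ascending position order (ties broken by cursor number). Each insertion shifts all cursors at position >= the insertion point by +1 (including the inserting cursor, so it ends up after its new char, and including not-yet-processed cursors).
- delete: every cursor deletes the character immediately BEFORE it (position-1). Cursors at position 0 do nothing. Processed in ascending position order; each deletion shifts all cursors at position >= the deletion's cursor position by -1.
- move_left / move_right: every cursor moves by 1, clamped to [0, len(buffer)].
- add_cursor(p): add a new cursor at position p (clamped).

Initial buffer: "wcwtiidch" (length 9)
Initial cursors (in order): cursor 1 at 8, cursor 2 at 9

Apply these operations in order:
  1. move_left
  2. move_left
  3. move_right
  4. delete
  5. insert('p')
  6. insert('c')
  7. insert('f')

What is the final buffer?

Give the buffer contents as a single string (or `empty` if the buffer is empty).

After op 1 (move_left): buffer="wcwtiidch" (len 9), cursors c1@7 c2@8, authorship .........
After op 2 (move_left): buffer="wcwtiidch" (len 9), cursors c1@6 c2@7, authorship .........
After op 3 (move_right): buffer="wcwtiidch" (len 9), cursors c1@7 c2@8, authorship .........
After op 4 (delete): buffer="wcwtiih" (len 7), cursors c1@6 c2@6, authorship .......
After op 5 (insert('p')): buffer="wcwtiipph" (len 9), cursors c1@8 c2@8, authorship ......12.
After op 6 (insert('c')): buffer="wcwtiippcch" (len 11), cursors c1@10 c2@10, authorship ......1212.
After op 7 (insert('f')): buffer="wcwtiippccffh" (len 13), cursors c1@12 c2@12, authorship ......121212.

Answer: wcwtiippccffh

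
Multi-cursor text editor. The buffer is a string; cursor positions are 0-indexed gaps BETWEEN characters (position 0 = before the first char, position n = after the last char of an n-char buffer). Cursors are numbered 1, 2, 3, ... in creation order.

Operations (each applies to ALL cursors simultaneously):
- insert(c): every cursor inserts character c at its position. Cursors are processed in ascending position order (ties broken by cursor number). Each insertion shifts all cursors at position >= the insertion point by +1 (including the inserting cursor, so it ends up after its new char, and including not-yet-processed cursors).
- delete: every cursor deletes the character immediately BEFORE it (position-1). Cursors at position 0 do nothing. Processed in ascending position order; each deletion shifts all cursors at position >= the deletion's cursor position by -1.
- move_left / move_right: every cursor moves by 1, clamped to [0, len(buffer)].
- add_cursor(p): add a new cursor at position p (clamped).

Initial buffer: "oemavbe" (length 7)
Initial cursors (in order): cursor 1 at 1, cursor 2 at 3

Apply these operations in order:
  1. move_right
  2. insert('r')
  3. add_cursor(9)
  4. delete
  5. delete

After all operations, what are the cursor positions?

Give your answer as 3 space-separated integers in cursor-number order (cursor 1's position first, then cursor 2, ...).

Answer: 1 2 3

Derivation:
After op 1 (move_right): buffer="oemavbe" (len 7), cursors c1@2 c2@4, authorship .......
After op 2 (insert('r')): buffer="oermarvbe" (len 9), cursors c1@3 c2@6, authorship ..1..2...
After op 3 (add_cursor(9)): buffer="oermarvbe" (len 9), cursors c1@3 c2@6 c3@9, authorship ..1..2...
After op 4 (delete): buffer="oemavb" (len 6), cursors c1@2 c2@4 c3@6, authorship ......
After op 5 (delete): buffer="omv" (len 3), cursors c1@1 c2@2 c3@3, authorship ...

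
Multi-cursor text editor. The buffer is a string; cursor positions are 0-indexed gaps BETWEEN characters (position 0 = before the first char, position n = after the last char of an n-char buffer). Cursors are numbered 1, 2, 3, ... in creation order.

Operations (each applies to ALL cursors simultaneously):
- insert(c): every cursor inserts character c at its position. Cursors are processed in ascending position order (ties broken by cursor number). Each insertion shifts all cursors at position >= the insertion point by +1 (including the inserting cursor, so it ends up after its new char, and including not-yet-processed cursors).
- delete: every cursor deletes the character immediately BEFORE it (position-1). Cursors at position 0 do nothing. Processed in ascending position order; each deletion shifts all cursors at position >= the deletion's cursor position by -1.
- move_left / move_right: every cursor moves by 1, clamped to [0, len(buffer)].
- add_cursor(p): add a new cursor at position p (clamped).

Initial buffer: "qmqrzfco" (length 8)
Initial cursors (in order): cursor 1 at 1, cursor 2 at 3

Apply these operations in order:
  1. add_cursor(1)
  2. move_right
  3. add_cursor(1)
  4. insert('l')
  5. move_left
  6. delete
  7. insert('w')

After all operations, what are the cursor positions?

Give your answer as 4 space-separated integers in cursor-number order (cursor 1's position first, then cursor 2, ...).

Answer: 4 7 4 1

Derivation:
After op 1 (add_cursor(1)): buffer="qmqrzfco" (len 8), cursors c1@1 c3@1 c2@3, authorship ........
After op 2 (move_right): buffer="qmqrzfco" (len 8), cursors c1@2 c3@2 c2@4, authorship ........
After op 3 (add_cursor(1)): buffer="qmqrzfco" (len 8), cursors c4@1 c1@2 c3@2 c2@4, authorship ........
After op 4 (insert('l')): buffer="qlmllqrlzfco" (len 12), cursors c4@2 c1@5 c3@5 c2@8, authorship .4.13..2....
After op 5 (move_left): buffer="qlmllqrlzfco" (len 12), cursors c4@1 c1@4 c3@4 c2@7, authorship .4.13..2....
After op 6 (delete): buffer="llqlzfco" (len 8), cursors c4@0 c1@1 c3@1 c2@3, authorship 43.2....
After op 7 (insert('w')): buffer="wlwwlqwlzfco" (len 12), cursors c4@1 c1@4 c3@4 c2@7, authorship 44133.22....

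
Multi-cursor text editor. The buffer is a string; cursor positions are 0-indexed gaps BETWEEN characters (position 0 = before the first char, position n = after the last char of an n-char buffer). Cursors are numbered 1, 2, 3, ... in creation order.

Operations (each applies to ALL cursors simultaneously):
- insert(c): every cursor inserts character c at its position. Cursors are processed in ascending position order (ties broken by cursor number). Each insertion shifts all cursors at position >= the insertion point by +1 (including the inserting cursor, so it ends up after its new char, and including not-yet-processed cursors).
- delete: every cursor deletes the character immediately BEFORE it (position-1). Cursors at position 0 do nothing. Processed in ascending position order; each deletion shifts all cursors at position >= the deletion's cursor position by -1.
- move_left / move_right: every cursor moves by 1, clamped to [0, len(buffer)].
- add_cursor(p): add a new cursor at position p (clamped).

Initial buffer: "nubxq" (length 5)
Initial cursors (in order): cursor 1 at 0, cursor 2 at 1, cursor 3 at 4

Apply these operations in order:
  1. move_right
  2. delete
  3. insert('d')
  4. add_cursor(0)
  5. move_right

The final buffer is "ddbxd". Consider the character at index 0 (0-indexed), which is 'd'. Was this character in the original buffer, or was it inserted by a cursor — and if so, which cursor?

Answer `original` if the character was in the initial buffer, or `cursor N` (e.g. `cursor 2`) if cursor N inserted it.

After op 1 (move_right): buffer="nubxq" (len 5), cursors c1@1 c2@2 c3@5, authorship .....
After op 2 (delete): buffer="bx" (len 2), cursors c1@0 c2@0 c3@2, authorship ..
After op 3 (insert('d')): buffer="ddbxd" (len 5), cursors c1@2 c2@2 c3@5, authorship 12..3
After op 4 (add_cursor(0)): buffer="ddbxd" (len 5), cursors c4@0 c1@2 c2@2 c3@5, authorship 12..3
After op 5 (move_right): buffer="ddbxd" (len 5), cursors c4@1 c1@3 c2@3 c3@5, authorship 12..3
Authorship (.=original, N=cursor N): 1 2 . . 3
Index 0: author = 1

Answer: cursor 1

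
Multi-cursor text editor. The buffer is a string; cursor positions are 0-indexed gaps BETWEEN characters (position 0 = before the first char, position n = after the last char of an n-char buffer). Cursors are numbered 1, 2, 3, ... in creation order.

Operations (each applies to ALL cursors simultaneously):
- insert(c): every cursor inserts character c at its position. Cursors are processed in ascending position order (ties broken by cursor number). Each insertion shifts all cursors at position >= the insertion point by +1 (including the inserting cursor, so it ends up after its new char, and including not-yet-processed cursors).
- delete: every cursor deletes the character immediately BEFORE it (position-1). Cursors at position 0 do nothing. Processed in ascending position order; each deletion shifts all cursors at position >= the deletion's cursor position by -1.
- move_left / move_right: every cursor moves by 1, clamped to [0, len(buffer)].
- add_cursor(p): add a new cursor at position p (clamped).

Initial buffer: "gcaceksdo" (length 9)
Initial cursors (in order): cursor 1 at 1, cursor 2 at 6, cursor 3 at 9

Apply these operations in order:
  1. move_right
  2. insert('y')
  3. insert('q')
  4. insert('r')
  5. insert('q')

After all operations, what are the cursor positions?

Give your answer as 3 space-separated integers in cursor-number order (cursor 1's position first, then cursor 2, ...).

After op 1 (move_right): buffer="gcaceksdo" (len 9), cursors c1@2 c2@7 c3@9, authorship .........
After op 2 (insert('y')): buffer="gcyaceksydoy" (len 12), cursors c1@3 c2@9 c3@12, authorship ..1.....2..3
After op 3 (insert('q')): buffer="gcyqaceksyqdoyq" (len 15), cursors c1@4 c2@11 c3@15, authorship ..11.....22..33
After op 4 (insert('r')): buffer="gcyqraceksyqrdoyqr" (len 18), cursors c1@5 c2@13 c3@18, authorship ..111.....222..333
After op 5 (insert('q')): buffer="gcyqrqaceksyqrqdoyqrq" (len 21), cursors c1@6 c2@15 c3@21, authorship ..1111.....2222..3333

Answer: 6 15 21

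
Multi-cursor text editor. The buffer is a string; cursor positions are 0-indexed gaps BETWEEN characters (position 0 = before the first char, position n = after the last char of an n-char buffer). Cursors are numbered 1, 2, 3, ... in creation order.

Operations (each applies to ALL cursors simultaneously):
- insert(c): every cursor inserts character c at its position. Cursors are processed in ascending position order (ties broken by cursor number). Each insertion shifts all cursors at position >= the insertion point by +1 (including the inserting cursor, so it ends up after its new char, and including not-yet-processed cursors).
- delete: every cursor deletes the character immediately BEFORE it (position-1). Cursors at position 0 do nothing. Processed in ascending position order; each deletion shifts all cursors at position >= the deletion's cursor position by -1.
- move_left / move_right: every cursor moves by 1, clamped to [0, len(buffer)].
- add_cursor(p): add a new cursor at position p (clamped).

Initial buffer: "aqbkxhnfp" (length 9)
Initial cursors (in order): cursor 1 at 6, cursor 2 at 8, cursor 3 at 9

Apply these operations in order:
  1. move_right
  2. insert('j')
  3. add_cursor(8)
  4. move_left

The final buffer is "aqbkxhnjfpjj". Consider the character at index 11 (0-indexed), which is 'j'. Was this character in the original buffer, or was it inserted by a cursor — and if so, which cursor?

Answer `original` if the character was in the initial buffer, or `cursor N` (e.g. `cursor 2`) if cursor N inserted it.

After op 1 (move_right): buffer="aqbkxhnfp" (len 9), cursors c1@7 c2@9 c3@9, authorship .........
After op 2 (insert('j')): buffer="aqbkxhnjfpjj" (len 12), cursors c1@8 c2@12 c3@12, authorship .......1..23
After op 3 (add_cursor(8)): buffer="aqbkxhnjfpjj" (len 12), cursors c1@8 c4@8 c2@12 c3@12, authorship .......1..23
After op 4 (move_left): buffer="aqbkxhnjfpjj" (len 12), cursors c1@7 c4@7 c2@11 c3@11, authorship .......1..23
Authorship (.=original, N=cursor N): . . . . . . . 1 . . 2 3
Index 11: author = 3

Answer: cursor 3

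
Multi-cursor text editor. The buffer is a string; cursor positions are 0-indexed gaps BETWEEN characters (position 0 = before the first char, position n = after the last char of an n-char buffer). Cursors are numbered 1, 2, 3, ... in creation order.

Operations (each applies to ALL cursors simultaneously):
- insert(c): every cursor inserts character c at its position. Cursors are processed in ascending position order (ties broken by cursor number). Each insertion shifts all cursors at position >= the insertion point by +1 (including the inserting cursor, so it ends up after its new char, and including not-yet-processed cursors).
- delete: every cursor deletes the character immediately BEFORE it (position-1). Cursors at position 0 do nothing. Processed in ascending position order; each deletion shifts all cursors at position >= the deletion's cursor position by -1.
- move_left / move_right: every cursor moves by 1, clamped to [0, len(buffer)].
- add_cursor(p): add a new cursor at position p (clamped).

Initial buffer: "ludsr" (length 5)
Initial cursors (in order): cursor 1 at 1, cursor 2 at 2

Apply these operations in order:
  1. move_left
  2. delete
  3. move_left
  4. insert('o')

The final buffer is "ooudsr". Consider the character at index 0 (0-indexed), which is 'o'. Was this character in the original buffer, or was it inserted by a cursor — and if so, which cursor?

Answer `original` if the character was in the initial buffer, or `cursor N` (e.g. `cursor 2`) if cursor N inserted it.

After op 1 (move_left): buffer="ludsr" (len 5), cursors c1@0 c2@1, authorship .....
After op 2 (delete): buffer="udsr" (len 4), cursors c1@0 c2@0, authorship ....
After op 3 (move_left): buffer="udsr" (len 4), cursors c1@0 c2@0, authorship ....
After op 4 (insert('o')): buffer="ooudsr" (len 6), cursors c1@2 c2@2, authorship 12....
Authorship (.=original, N=cursor N): 1 2 . . . .
Index 0: author = 1

Answer: cursor 1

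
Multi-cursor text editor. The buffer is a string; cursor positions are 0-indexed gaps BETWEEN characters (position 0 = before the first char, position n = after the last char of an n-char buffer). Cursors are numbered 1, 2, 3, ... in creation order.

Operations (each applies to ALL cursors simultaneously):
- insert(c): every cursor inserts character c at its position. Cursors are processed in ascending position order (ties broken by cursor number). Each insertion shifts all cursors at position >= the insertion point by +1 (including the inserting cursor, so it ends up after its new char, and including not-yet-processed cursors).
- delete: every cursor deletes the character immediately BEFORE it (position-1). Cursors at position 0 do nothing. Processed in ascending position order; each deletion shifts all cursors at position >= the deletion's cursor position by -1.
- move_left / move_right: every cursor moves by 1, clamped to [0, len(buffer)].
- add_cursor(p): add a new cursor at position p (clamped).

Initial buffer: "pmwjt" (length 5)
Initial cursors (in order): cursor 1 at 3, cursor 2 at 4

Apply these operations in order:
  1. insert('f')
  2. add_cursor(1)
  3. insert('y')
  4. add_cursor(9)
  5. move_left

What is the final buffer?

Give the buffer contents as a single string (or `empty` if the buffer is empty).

After op 1 (insert('f')): buffer="pmwfjft" (len 7), cursors c1@4 c2@6, authorship ...1.2.
After op 2 (add_cursor(1)): buffer="pmwfjft" (len 7), cursors c3@1 c1@4 c2@6, authorship ...1.2.
After op 3 (insert('y')): buffer="pymwfyjfyt" (len 10), cursors c3@2 c1@6 c2@9, authorship .3..11.22.
After op 4 (add_cursor(9)): buffer="pymwfyjfyt" (len 10), cursors c3@2 c1@6 c2@9 c4@9, authorship .3..11.22.
After op 5 (move_left): buffer="pymwfyjfyt" (len 10), cursors c3@1 c1@5 c2@8 c4@8, authorship .3..11.22.

Answer: pymwfyjfyt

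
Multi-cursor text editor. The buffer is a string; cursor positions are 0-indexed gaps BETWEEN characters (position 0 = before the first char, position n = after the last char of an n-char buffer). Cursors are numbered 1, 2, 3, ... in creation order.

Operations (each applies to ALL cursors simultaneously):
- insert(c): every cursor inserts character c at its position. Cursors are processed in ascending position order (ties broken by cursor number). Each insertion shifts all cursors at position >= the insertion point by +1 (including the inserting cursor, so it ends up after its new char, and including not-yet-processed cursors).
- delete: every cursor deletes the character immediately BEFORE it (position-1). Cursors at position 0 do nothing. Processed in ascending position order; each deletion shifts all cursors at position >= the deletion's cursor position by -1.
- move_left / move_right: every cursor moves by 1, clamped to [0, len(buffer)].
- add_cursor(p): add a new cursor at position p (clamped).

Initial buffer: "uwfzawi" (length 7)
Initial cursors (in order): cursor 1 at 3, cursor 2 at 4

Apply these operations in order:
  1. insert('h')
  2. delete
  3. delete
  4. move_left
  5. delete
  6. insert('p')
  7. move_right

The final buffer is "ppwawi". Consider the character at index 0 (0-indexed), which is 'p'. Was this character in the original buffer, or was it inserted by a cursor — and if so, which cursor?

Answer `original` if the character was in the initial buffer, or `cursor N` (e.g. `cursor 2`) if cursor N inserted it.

Answer: cursor 1

Derivation:
After op 1 (insert('h')): buffer="uwfhzhawi" (len 9), cursors c1@4 c2@6, authorship ...1.2...
After op 2 (delete): buffer="uwfzawi" (len 7), cursors c1@3 c2@4, authorship .......
After op 3 (delete): buffer="uwawi" (len 5), cursors c1@2 c2@2, authorship .....
After op 4 (move_left): buffer="uwawi" (len 5), cursors c1@1 c2@1, authorship .....
After op 5 (delete): buffer="wawi" (len 4), cursors c1@0 c2@0, authorship ....
After op 6 (insert('p')): buffer="ppwawi" (len 6), cursors c1@2 c2@2, authorship 12....
After op 7 (move_right): buffer="ppwawi" (len 6), cursors c1@3 c2@3, authorship 12....
Authorship (.=original, N=cursor N): 1 2 . . . .
Index 0: author = 1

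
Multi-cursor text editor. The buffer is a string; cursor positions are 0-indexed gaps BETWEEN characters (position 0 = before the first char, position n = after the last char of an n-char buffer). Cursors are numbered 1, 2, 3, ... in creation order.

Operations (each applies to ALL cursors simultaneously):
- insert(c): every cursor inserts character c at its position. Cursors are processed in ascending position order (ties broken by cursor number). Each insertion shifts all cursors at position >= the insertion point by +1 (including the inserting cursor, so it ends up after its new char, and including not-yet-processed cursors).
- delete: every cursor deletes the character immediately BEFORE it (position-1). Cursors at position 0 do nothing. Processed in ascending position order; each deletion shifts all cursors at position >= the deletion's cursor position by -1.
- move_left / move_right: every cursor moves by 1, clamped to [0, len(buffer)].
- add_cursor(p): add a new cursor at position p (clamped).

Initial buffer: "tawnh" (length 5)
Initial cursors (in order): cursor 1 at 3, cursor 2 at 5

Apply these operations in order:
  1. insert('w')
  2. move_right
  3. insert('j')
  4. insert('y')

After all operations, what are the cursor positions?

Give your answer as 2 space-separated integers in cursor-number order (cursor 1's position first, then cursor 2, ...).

Answer: 7 11

Derivation:
After op 1 (insert('w')): buffer="tawwnhw" (len 7), cursors c1@4 c2@7, authorship ...1..2
After op 2 (move_right): buffer="tawwnhw" (len 7), cursors c1@5 c2@7, authorship ...1..2
After op 3 (insert('j')): buffer="tawwnjhwj" (len 9), cursors c1@6 c2@9, authorship ...1.1.22
After op 4 (insert('y')): buffer="tawwnjyhwjy" (len 11), cursors c1@7 c2@11, authorship ...1.11.222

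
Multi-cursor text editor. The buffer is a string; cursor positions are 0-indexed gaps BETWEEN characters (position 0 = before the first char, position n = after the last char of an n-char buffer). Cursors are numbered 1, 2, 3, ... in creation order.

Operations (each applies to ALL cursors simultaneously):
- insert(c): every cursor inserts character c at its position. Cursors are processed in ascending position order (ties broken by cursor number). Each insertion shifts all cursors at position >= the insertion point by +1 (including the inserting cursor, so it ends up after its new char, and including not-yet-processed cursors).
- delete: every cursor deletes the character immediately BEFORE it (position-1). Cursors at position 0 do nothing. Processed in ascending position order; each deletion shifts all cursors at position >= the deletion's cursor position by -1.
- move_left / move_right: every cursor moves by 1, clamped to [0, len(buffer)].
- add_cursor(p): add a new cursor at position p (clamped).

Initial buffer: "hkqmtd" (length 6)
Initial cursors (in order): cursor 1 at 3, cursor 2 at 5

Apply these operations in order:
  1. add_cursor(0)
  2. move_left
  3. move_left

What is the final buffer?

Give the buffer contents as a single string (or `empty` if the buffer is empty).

After op 1 (add_cursor(0)): buffer="hkqmtd" (len 6), cursors c3@0 c1@3 c2@5, authorship ......
After op 2 (move_left): buffer="hkqmtd" (len 6), cursors c3@0 c1@2 c2@4, authorship ......
After op 3 (move_left): buffer="hkqmtd" (len 6), cursors c3@0 c1@1 c2@3, authorship ......

Answer: hkqmtd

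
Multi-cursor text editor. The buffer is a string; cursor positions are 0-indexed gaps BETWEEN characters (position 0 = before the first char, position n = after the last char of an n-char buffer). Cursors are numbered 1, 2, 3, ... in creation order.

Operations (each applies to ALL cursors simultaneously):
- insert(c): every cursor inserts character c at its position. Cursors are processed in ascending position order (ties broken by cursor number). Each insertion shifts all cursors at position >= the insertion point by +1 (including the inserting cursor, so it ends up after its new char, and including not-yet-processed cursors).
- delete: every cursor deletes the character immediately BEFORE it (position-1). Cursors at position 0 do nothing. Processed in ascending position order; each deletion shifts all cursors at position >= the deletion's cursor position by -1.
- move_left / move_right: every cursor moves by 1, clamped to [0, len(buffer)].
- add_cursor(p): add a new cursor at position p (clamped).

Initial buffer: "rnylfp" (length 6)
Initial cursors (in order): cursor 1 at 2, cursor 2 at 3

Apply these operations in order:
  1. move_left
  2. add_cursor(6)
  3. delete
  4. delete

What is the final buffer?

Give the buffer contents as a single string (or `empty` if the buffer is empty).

Answer: yl

Derivation:
After op 1 (move_left): buffer="rnylfp" (len 6), cursors c1@1 c2@2, authorship ......
After op 2 (add_cursor(6)): buffer="rnylfp" (len 6), cursors c1@1 c2@2 c3@6, authorship ......
After op 3 (delete): buffer="ylf" (len 3), cursors c1@0 c2@0 c3@3, authorship ...
After op 4 (delete): buffer="yl" (len 2), cursors c1@0 c2@0 c3@2, authorship ..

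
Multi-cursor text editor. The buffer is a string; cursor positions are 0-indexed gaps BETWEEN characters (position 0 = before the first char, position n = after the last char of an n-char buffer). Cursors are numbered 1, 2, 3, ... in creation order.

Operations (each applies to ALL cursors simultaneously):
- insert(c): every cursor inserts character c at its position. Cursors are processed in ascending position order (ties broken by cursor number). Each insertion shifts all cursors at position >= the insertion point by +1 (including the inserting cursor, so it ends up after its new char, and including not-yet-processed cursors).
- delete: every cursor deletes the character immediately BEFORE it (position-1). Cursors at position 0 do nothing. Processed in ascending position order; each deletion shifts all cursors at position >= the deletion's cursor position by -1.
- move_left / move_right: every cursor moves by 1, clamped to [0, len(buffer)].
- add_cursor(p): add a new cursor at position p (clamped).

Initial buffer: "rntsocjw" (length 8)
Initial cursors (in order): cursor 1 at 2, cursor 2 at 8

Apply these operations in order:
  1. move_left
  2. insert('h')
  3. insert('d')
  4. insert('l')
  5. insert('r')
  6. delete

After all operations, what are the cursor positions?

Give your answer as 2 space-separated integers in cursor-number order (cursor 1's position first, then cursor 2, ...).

Answer: 4 13

Derivation:
After op 1 (move_left): buffer="rntsocjw" (len 8), cursors c1@1 c2@7, authorship ........
After op 2 (insert('h')): buffer="rhntsocjhw" (len 10), cursors c1@2 c2@9, authorship .1......2.
After op 3 (insert('d')): buffer="rhdntsocjhdw" (len 12), cursors c1@3 c2@11, authorship .11......22.
After op 4 (insert('l')): buffer="rhdlntsocjhdlw" (len 14), cursors c1@4 c2@13, authorship .111......222.
After op 5 (insert('r')): buffer="rhdlrntsocjhdlrw" (len 16), cursors c1@5 c2@15, authorship .1111......2222.
After op 6 (delete): buffer="rhdlntsocjhdlw" (len 14), cursors c1@4 c2@13, authorship .111......222.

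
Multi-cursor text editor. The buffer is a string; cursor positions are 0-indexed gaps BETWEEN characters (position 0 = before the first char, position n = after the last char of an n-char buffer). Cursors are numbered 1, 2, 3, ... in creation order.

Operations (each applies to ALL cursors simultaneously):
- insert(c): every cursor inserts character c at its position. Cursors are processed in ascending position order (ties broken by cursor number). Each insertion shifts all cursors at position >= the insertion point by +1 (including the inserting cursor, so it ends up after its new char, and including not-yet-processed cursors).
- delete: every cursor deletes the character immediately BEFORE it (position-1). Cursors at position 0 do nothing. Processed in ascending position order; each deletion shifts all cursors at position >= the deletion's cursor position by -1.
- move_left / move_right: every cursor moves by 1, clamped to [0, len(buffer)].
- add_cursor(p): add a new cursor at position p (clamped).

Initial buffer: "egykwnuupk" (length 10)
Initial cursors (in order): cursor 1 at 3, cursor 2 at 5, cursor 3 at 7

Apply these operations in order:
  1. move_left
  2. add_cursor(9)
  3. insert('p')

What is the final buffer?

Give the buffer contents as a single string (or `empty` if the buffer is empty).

After op 1 (move_left): buffer="egykwnuupk" (len 10), cursors c1@2 c2@4 c3@6, authorship ..........
After op 2 (add_cursor(9)): buffer="egykwnuupk" (len 10), cursors c1@2 c2@4 c3@6 c4@9, authorship ..........
After op 3 (insert('p')): buffer="egpykpwnpuuppk" (len 14), cursors c1@3 c2@6 c3@9 c4@13, authorship ..1..2..3...4.

Answer: egpykpwnpuuppk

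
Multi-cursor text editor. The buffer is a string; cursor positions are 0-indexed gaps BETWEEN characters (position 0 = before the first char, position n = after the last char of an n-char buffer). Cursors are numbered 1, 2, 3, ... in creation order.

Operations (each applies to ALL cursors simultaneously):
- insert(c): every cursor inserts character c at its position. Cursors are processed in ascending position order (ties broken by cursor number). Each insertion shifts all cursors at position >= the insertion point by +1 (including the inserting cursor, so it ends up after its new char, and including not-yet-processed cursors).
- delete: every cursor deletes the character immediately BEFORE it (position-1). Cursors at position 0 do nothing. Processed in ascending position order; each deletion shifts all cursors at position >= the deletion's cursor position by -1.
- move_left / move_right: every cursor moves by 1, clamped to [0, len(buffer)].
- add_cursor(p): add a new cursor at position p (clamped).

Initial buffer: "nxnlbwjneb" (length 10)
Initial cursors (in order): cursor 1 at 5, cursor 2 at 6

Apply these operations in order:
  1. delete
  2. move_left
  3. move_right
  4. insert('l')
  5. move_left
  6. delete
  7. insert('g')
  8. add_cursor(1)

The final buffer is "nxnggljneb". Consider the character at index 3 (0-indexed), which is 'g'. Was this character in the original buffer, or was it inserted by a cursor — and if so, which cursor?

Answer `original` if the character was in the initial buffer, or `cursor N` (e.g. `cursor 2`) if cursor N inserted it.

Answer: cursor 1

Derivation:
After op 1 (delete): buffer="nxnljneb" (len 8), cursors c1@4 c2@4, authorship ........
After op 2 (move_left): buffer="nxnljneb" (len 8), cursors c1@3 c2@3, authorship ........
After op 3 (move_right): buffer="nxnljneb" (len 8), cursors c1@4 c2@4, authorship ........
After op 4 (insert('l')): buffer="nxnllljneb" (len 10), cursors c1@6 c2@6, authorship ....12....
After op 5 (move_left): buffer="nxnllljneb" (len 10), cursors c1@5 c2@5, authorship ....12....
After op 6 (delete): buffer="nxnljneb" (len 8), cursors c1@3 c2@3, authorship ...2....
After op 7 (insert('g')): buffer="nxnggljneb" (len 10), cursors c1@5 c2@5, authorship ...122....
After op 8 (add_cursor(1)): buffer="nxnggljneb" (len 10), cursors c3@1 c1@5 c2@5, authorship ...122....
Authorship (.=original, N=cursor N): . . . 1 2 2 . . . .
Index 3: author = 1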